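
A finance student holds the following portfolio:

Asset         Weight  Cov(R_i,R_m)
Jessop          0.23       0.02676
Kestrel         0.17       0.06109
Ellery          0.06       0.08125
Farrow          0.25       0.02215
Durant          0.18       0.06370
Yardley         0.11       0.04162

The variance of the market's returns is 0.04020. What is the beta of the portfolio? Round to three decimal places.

1.070

β_Jessop = 0.02676 / 0.04020 = 0.6657
β_Kestrel = 0.06109 / 0.04020 = 1.5197
β_Ellery = 0.08125 / 0.04020 = 2.0211
β_Farrow = 0.02215 / 0.04020 = 0.5510
β_Durant = 0.06370 / 0.04020 = 1.5846
β_Yardley = 0.04162 / 0.04020 = 1.0353
β_P = Σ w_i β_i = 0.23×0.6657 + 0.17×1.5197 + 0.06×2.0211 + 0.25×0.5510 + 0.18×1.5846 + 0.11×1.0353 = 1.0696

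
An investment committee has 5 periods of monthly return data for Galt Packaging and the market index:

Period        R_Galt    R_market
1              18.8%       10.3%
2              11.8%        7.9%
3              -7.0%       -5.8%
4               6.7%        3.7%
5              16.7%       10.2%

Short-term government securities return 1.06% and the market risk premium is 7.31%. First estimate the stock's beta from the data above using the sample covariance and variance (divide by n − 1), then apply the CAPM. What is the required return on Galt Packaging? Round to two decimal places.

12.15%

Mean R_i = (18.8 + 11.8 − 7.0 + 6.7 + 16.7) / 5 = 9.4000%
Mean R_m = (10.3 + 7.9 − 5.8 + 3.7 + 10.2) / 5 = 5.2600%
Σ(R_i − R̄_i)(R_m − R̄_m) = 275.3700  ⇒  Cov = 275.3700 / 4 = 68.8425
Σ(R_m − R̄_m)² = 181.5320  ⇒  Var(R_m) = 181.5320 / 4 = 45.3830
β = Cov / Var(R_m) = 68.8425 / 45.3830 = 1.5169
E(R) = R_f + β × MRP = 1.06% + 1.5169 × 7.31% = 12.15%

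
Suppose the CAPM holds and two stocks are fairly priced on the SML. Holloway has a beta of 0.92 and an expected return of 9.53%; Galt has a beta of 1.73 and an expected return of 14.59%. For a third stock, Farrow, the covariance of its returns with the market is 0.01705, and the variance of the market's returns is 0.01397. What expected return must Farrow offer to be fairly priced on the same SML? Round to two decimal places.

MRP = (14.59% − 9.53%) / (1.73 − 0.92) = 6.2469%
R_f = 9.53% − 0.92 × 6.2469% = 3.7829%
β_Farrow = Cov / Var(R_m) = 0.01705 / 0.01397 = 1.2205
E(R_Farrow) = R_f + β × MRP = 3.7829% + 1.2205 × 6.2469% = 11.41%

11.41%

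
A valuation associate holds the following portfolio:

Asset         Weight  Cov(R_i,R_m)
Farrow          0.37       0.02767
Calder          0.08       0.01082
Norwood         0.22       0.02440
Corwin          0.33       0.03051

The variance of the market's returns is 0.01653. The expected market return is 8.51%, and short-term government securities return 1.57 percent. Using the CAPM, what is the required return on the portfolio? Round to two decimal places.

β_Farrow = 0.02767 / 0.01653 = 1.6739
β_Calder = 0.01082 / 0.01653 = 0.6546
β_Norwood = 0.02440 / 0.01653 = 1.4761
β_Corwin = 0.03051 / 0.01653 = 1.8457
β_P = Σ w_i β_i = 0.37×1.6739 + 0.08×0.6546 + 0.22×1.4761 + 0.33×1.8457 = 1.6055
MRP = 8.51% − 1.57% = 6.94%
E(R_P) = R_f + β_P × MRP = 1.57% + 1.6055 × 6.94% = 12.71%

12.71%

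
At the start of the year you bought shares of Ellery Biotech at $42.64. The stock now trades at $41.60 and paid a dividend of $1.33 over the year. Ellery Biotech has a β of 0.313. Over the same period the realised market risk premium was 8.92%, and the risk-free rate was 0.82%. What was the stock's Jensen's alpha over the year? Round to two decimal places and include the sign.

Realised HPR = (P1 + D1 − P0) / P0 = (41.60 + 1.33 − 42.64) / 42.64 = 0.29 / 42.64 = 0.6801%
CAPM required = R_f + β·MRP = 0.82% + 0.313 × 8.92% = 3.61196%
α = realised − required = 0.6801% − 3.61196% = -2.93%

-2.93%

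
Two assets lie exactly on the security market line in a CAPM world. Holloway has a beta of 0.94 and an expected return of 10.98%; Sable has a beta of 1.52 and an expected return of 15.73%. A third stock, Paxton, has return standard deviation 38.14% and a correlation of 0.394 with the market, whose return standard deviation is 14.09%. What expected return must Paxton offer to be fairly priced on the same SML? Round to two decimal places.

MRP = (15.73% − 10.98%) / (1.52 − 0.94) = 8.1897%
R_f = 10.98% − 0.94 × 8.1897% = 3.2817%
β_Paxton = ρ·σ_i/σ_m = 0.394 × 38.14 / 14.09 = 1.0665
E(R_Paxton) = R_f + β × MRP = 3.2817% + 1.0665 × 8.1897% = 12.02%

12.02%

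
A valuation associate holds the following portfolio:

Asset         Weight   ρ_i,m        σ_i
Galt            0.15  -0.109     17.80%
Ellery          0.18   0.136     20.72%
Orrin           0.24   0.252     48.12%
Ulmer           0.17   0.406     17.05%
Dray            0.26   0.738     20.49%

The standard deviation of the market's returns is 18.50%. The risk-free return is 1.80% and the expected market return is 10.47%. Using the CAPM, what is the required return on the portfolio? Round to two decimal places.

5.66%

β_Galt = -0.109 × 17.80% / 18.50% = -0.1049
β_Ellery = 0.136 × 20.72% / 18.50% = 0.1523
β_Orrin = 0.252 × 48.12% / 18.50% = 0.6555
β_Ulmer = 0.406 × 17.05% / 18.50% = 0.3742
β_Dray = 0.738 × 20.49% / 18.50% = 0.8174
β_P = Σ w_i β_i = 0.15×-0.1049 + 0.18×0.1523 + 0.24×0.6555 + 0.17×0.3742 + 0.26×0.8174 = 0.4451
MRP = 10.47% − 1.80% = 8.67%
E(R_P) = R_f + β_P × MRP = 1.80% + 0.4451 × 8.67% = 5.66%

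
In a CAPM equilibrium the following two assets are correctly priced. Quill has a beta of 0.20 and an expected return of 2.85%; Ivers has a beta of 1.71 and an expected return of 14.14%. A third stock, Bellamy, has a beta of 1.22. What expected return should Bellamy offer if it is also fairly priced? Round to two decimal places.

10.48%

MRP (SML slope) = (14.14% − 2.85%) / (1.71 − 0.20) = 11.29% / 1.51 = 7.4768%
R_f (intercept) = 2.85% − 0.20 × 7.4768% = 1.3546%
E(R_Bellamy) = R_f + β × MRP = 1.3546% + 1.22 × 7.4768% = 10.48%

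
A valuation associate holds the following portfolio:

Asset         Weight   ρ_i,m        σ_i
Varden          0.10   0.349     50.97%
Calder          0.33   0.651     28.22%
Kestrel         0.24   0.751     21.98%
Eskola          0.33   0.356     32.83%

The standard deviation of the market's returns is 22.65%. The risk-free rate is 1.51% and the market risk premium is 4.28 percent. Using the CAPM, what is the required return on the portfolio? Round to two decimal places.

β_Varden = 0.349 × 50.97% / 22.65% = 0.7854
β_Calder = 0.651 × 28.22% / 22.65% = 0.8111
β_Kestrel = 0.751 × 21.98% / 22.65% = 0.7288
β_Eskola = 0.356 × 32.83% / 22.65% = 0.5160
β_P = Σ w_i β_i = 0.10×0.7854 + 0.33×0.8111 + 0.24×0.7288 + 0.33×0.5160 = 0.6914
E(R_P) = R_f + β_P × MRP = 1.51% + 0.6914 × 4.28% = 4.47%

4.47%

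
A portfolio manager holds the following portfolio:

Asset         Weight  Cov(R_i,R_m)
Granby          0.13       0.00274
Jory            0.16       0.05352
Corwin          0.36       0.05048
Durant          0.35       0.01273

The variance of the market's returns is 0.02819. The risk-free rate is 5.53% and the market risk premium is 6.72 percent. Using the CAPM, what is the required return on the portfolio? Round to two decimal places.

13.05%

β_Granby = 0.00274 / 0.02819 = 0.0972
β_Jory = 0.05352 / 0.02819 = 1.8985
β_Corwin = 0.05048 / 0.02819 = 1.7907
β_Durant = 0.01273 / 0.02819 = 0.4516
β_P = Σ w_i β_i = 0.13×0.0972 + 0.16×1.8985 + 0.36×1.7907 + 0.35×0.4516 = 1.1191
E(R_P) = R_f + β_P × MRP = 5.53% + 1.1191 × 6.72% = 13.05%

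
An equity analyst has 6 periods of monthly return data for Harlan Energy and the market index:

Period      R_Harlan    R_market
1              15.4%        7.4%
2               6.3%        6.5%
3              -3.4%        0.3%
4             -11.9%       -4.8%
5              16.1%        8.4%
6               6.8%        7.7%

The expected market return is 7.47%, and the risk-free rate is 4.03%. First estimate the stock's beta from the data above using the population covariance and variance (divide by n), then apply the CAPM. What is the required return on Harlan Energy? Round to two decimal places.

10.69%

Mean R_i = (15.4 + 6.3 − 3.4 − 11.9 + 16.1 + 6.8) / 6 = 4.8833%
Mean R_m = (7.4 + 6.5 + 0.3 − 4.8 + 8.4 + 7.7) / 6 = 4.2500%
Σ(R_i − R̄_i)(R_m − R̄_m) = 274.0850  ⇒  Cov = 274.0850 / 6 = 45.6808
Σ(R_m − R̄_m)² = 141.6150  ⇒  Var(R_m) = 141.6150 / 6 = 23.6025
β = Cov / Var(R_m) = 45.6808 / 23.6025 = 1.9354
MRP = 7.47% − 4.03% = 3.44%
E(R) = R_f + β × MRP = 4.03% + 1.9354 × 3.44% = 10.69%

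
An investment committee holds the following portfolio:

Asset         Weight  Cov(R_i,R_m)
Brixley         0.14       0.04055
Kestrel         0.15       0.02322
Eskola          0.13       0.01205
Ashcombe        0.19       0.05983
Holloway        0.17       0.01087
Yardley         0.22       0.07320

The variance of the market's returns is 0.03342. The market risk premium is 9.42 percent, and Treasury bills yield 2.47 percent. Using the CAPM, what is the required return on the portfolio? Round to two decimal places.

13.76%

β_Brixley = 0.04055 / 0.03342 = 1.2133
β_Kestrel = 0.02322 / 0.03342 = 0.6948
β_Eskola = 0.01205 / 0.03342 = 0.3606
β_Ashcombe = 0.05983 / 0.03342 = 1.7902
β_Holloway = 0.01087 / 0.03342 = 0.3253
β_Yardley = 0.07320 / 0.03342 = 2.1903
β_P = Σ w_i β_i = 0.14×1.2133 + 0.15×0.6948 + 0.13×0.3606 + 0.19×1.7902 + 0.17×0.3253 + 0.22×2.1903 = 1.1983
E(R_P) = R_f + β_P × MRP = 2.47% + 1.1983 × 9.42% = 13.76%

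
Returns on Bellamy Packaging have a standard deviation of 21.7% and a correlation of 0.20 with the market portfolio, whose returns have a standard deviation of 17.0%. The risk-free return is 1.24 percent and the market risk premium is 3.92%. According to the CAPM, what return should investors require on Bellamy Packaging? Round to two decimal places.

β = ρ × σ_i / σ_m = 0.20 × 21.7% / 17.0% = 0.2553
E(R) = 1.24% + 0.2553 × 3.92% = 2.24%

2.24%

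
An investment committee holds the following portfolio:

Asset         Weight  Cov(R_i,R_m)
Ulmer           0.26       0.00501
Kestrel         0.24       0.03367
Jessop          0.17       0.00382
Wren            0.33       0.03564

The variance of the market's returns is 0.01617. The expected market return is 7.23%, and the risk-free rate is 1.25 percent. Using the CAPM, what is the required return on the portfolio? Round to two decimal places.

9.31%

β_Ulmer = 0.00501 / 0.01617 = 0.3098
β_Kestrel = 0.03367 / 0.01617 = 2.0823
β_Jessop = 0.00382 / 0.01617 = 0.2362
β_Wren = 0.03564 / 0.01617 = 2.2041
β_P = Σ w_i β_i = 0.26×0.3098 + 0.24×2.0823 + 0.17×0.2362 + 0.33×2.2041 = 1.3478
MRP = 7.23% − 1.25% = 5.98%
E(R_P) = R_f + β_P × MRP = 1.25% + 1.3478 × 5.98% = 9.31%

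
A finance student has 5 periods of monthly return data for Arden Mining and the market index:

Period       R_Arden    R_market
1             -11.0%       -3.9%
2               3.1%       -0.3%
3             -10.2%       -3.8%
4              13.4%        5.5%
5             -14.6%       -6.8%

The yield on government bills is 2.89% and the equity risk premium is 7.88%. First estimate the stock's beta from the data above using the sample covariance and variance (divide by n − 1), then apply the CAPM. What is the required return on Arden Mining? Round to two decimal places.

Mean R_i = (-11.0 + 3.1 − 10.2 + 13.4 − 14.6) / 5 = -3.8600%
Mean R_m = (-3.9 − 0.3 − 3.8 + 5.5 − 6.8) / 5 = -1.8600%
Σ(R_i − R̄_i)(R_m − R̄_m) = 217.8120  ⇒  Cov = 217.8120 / 4 = 54.4530
Σ(R_m − R̄_m)² = 88.9320  ⇒  Var(R_m) = 88.9320 / 4 = 22.2330
β = Cov / Var(R_m) = 54.4530 / 22.2330 = 2.4492
E(R) = R_f + β × MRP = 2.89% + 2.4492 × 7.88% = 22.19%

22.19%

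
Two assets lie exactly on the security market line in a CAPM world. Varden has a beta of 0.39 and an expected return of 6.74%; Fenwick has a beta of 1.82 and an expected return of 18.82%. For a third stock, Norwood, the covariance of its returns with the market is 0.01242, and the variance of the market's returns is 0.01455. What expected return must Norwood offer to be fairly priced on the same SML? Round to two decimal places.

MRP = (18.82% − 6.74%) / (1.82 − 0.39) = 8.4476%
R_f = 6.74% − 0.39 × 8.4476% = 3.4454%
β_Norwood = Cov / Var(R_m) = 0.01242 / 0.01455 = 0.8536
E(R_Norwood) = R_f + β × MRP = 3.4454% + 0.8536 × 8.4476% = 10.66%

10.66%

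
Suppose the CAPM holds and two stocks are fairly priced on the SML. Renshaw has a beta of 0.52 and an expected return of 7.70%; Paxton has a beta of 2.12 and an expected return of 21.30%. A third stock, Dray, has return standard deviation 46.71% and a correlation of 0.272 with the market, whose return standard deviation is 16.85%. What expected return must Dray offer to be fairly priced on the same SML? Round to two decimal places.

MRP = (21.30% − 7.70%) / (2.12 − 0.52) = 8.5000%
R_f = 7.70% − 0.52 × 8.5000% = 3.2800%
β_Dray = ρ·σ_i/σ_m = 0.272 × 46.71 / 16.85 = 0.7540
E(R_Dray) = R_f + β × MRP = 3.2800% + 0.7540 × 8.5000% = 9.69%

9.69%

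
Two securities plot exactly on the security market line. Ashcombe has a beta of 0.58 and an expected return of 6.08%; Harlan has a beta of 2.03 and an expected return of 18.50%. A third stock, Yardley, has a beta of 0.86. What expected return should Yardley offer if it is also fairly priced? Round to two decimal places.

8.48%

MRP (SML slope) = (18.50% − 6.08%) / (2.03 − 0.58) = 12.42% / 1.45 = 8.5655%
R_f (intercept) = 6.08% − 0.58 × 8.5655% = 1.1120%
E(R_Yardley) = R_f + β × MRP = 1.1120% + 0.86 × 8.5655% = 8.48%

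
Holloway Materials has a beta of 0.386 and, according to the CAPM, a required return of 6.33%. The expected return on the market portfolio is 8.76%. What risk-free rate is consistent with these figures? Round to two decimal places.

E(R) = R_f + β(E(R_m) − R_f) = R_f(1 − β) + β·E(R_m)
6.33% = R_f × (1 − 0.386) + 0.386 × 8.76%
6.33% = R_f × 0.614 + 3.38136%
R_f = (6.33% − 3.38136%) / 0.614 = 4.80%

4.80%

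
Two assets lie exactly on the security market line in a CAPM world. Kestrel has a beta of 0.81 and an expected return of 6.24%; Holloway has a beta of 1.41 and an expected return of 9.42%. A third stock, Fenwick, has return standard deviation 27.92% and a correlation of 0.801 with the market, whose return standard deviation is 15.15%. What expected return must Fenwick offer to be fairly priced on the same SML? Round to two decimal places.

9.77%

MRP = (9.42% − 6.24%) / (1.41 − 0.81) = 5.3000%
R_f = 6.24% − 0.81 × 5.3000% = 1.9470%
β_Fenwick = ρ·σ_i/σ_m = 0.801 × 27.92 / 15.15 = 1.4762
E(R_Fenwick) = R_f + β × MRP = 1.9470% + 1.4762 × 5.3000% = 9.77%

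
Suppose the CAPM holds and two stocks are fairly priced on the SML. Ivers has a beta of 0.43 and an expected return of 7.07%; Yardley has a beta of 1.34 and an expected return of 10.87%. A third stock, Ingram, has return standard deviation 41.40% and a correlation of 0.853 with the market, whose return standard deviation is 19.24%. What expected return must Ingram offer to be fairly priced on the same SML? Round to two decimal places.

MRP = (10.87% − 7.07%) / (1.34 − 0.43) = 4.1758%
R_f = 7.07% − 0.43 × 4.1758% = 5.2744%
β_Ingram = ρ·σ_i/σ_m = 0.853 × 41.40 / 19.24 = 1.8355
E(R_Ingram) = R_f + β × MRP = 5.2744% + 1.8355 × 4.1758% = 12.94%

12.94%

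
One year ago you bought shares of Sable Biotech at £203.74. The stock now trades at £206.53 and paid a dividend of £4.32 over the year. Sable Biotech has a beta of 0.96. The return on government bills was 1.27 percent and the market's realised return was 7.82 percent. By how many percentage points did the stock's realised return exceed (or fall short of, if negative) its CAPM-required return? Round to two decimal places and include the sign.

-4.07%

Realised HPR = (P1 + D1 − P0) / P0 = (206.53 + 4.32 − 203.74) / 203.74 = 7.11 / 203.74 = 3.4897%
MRP = 7.82% − 1.27% = 6.55%
CAPM required = R_f + β·MRP = 1.27% + 0.96 × 6.55% = 7.5580%
α = realised − required = 3.4897% − 7.5580% = -4.07%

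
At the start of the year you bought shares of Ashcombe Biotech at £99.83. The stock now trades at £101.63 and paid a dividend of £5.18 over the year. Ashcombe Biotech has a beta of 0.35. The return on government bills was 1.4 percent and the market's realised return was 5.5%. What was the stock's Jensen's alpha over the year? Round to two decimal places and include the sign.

Realised HPR = (P1 + D1 − P0) / P0 = (101.63 + 5.18 − 99.83) / 99.83 = 6.98 / 99.83 = 6.9919%
MRP = 5.5% − 1.4% = 4.10%
CAPM required = R_f + β·MRP = 1.4% + 0.35 × 4.1% = 2.8350%
α = realised − required = 6.9919% − 2.8350% = +4.16%

+4.16%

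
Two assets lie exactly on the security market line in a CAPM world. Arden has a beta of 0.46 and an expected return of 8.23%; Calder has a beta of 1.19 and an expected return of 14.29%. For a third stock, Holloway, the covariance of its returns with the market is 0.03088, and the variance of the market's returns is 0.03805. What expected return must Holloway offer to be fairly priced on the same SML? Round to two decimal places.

MRP = (14.29% − 8.23%) / (1.19 − 0.46) = 8.3014%
R_f = 8.23% − 0.46 × 8.3014% = 4.4114%
β_Holloway = Cov / Var(R_m) = 0.03088 / 0.03805 = 0.8116
E(R_Holloway) = R_f + β × MRP = 4.4114% + 0.8116 × 8.3014% = 11.15%

11.15%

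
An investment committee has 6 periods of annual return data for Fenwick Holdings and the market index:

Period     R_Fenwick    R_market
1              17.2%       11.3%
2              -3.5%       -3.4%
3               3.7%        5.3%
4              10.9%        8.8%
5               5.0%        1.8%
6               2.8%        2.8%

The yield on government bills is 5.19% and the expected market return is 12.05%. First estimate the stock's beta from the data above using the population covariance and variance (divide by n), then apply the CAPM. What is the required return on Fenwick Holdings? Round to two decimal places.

Mean R_i = (17.2 − 3.5 + 3.7 + 10.9 + 5.0 + 2.8) / 6 = 6.0167%
Mean R_m = (11.3 − 3.4 + 5.3 + 8.8 + 1.8 + 2.8) / 6 = 4.4333%
Σ(R_i − R̄_i)(R_m − R̄_m) = 178.5867  ⇒  Cov = 178.5867 / 6 = 29.7645
Σ(R_m − R̄_m)² = 137.9333  ⇒  Var(R_m) = 137.9333 / 6 = 22.9889
β = Cov / Var(R_m) = 29.7645 / 22.9889 = 1.2947
MRP = 12.05% − 5.19% = 6.86%
E(R) = R_f + β × MRP = 5.19% + 1.2947 × 6.86% = 14.07%

14.07%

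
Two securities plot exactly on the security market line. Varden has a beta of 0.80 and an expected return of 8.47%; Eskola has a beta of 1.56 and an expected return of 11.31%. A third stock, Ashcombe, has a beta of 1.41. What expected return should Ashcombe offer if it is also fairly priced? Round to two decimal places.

10.75%

MRP (SML slope) = (11.31% − 8.47%) / (1.56 − 0.80) = 2.84% / 0.76 = 3.7368%
R_f (intercept) = 8.47% − 0.80 × 3.7368% = 5.4806%
E(R_Ashcombe) = R_f + β × MRP = 5.4806% + 1.41 × 3.7368% = 10.75%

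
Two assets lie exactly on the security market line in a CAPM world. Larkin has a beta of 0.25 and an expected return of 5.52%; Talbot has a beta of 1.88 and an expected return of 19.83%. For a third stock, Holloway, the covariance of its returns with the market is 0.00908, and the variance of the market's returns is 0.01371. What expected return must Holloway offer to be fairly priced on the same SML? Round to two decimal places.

MRP = (19.83% − 5.52%) / (1.88 − 0.25) = 8.7791%
R_f = 5.52% − 0.25 × 8.7791% = 3.3252%
β_Holloway = Cov / Var(R_m) = 0.00908 / 0.01371 = 0.6623
E(R_Holloway) = R_f + β × MRP = 3.3252% + 0.6623 × 8.7791% = 9.14%

9.14%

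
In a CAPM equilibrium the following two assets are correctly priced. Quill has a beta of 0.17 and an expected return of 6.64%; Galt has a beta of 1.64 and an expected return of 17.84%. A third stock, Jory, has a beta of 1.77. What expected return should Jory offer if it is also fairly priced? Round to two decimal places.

MRP (SML slope) = (17.84% − 6.64%) / (1.64 − 0.17) = 11.20% / 1.47 = 7.6190%
R_f (intercept) = 6.64% − 0.17 × 7.6190% = 5.3448%
E(R_Jory) = R_f + β × MRP = 5.3448% + 1.77 × 7.6190% = 18.83%

18.83%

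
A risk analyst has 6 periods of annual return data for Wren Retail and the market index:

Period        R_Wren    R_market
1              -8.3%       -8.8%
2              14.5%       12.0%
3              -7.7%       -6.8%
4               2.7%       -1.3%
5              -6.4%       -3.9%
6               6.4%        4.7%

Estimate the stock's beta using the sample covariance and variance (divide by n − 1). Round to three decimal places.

1.158

Mean R_i = (-8.3 + 14.5 − 7.7 + 2.7 − 6.4 + 6.4) / 6 = 0.2000%
Mean R_m = (-8.8 + 12.0 − 6.8 − 1.3 − 3.9 + 4.7) / 6 = -0.6833%
Σ(R_i − R̄_i)(R_m − R̄_m) = 351.7500  ⇒  Cov = 351.7500 / 5 = 70.3500
Σ(R_m − R̄_m)² = 303.8683  ⇒  Var(R_m) = 303.8683 / 5 = 60.7737
β = Cov / Var(R_m) = 70.3500 / 60.7737 = 1.1576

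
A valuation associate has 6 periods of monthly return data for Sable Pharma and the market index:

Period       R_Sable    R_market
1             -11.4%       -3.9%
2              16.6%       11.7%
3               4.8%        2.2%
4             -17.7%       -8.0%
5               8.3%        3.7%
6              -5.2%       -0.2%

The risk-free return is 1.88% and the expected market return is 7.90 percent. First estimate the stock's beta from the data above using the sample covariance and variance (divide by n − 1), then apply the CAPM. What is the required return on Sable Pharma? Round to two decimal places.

Mean R_i = (-11.4 + 16.6 + 4.8 − 17.7 + 8.3 − 5.2) / 6 = -0.7667%
Mean R_m = (-3.9 + 11.7 + 2.2 − 8.0 + 3.7 − 0.2) / 6 = 0.9167%
Σ(R_i − R̄_i)(R_m − R̄_m) = 426.8067  ⇒  Cov = 426.8067 / 5 = 85.3613
Σ(R_m − R̄_m)² = 229.6283  ⇒  Var(R_m) = 229.6283 / 5 = 45.9257
β = Cov / Var(R_m) = 85.3613 / 45.9257 = 1.8587
MRP = 7.90% − 1.88% = 6.02%
E(R) = R_f + β × MRP = 1.88% + 1.8587 × 6.02% = 13.07%

13.07%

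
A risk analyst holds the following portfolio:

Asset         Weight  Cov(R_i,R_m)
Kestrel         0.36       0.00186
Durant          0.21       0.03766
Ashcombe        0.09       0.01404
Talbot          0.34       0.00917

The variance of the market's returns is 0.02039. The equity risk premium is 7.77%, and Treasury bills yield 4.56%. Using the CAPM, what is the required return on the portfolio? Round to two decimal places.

9.50%

β_Kestrel = 0.00186 / 0.02039 = 0.0912
β_Durant = 0.03766 / 0.02039 = 1.8470
β_Ashcombe = 0.01404 / 0.02039 = 0.6886
β_Talbot = 0.00917 / 0.02039 = 0.4497
β_P = Σ w_i β_i = 0.36×0.0912 + 0.21×1.8470 + 0.09×0.6886 + 0.34×0.4497 = 0.6356
E(R_P) = R_f + β_P × MRP = 4.56% + 0.6356 × 7.77% = 9.50%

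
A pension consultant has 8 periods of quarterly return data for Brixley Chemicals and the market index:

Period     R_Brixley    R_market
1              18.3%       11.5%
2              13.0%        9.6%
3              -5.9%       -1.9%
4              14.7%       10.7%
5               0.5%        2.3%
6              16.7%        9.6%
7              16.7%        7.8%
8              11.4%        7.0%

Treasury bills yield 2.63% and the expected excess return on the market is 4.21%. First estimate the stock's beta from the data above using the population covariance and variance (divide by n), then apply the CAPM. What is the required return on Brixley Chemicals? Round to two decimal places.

Mean R_i = (18.3 + 13.0 − 5.9 + 14.7 + 0.5 + 16.7 + 16.7 + 11.4) / 8 = 10.6750%
Mean R_m = (11.5 + 9.6 − 1.9 + 10.7 + 2.3 + 9.6 + 7.8 + 7.0) / 8 = 7.0750%
Σ(R_i − R̄_i)(R_m − R̄_m) = 271.0750  ⇒  Cov = 271.0750 / 8 = 33.8844
Σ(R_m − R̄_m)² = 149.3550  ⇒  Var(R_m) = 149.3550 / 8 = 18.6694
β = Cov / Var(R_m) = 33.8844 / 18.6694 = 1.8150
E(R) = R_f + β × MRP = 2.63% + 1.8150 × 4.21% = 10.27%

10.27%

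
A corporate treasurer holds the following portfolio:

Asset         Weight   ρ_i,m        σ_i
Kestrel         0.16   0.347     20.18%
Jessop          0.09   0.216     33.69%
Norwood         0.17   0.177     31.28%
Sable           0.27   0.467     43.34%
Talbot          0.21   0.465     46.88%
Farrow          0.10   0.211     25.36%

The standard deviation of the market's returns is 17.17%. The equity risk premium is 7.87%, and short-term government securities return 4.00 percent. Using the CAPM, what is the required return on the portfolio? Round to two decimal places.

β_Kestrel = 0.347 × 20.18% / 17.17% = 0.4078
β_Jessop = 0.216 × 33.69% / 17.17% = 0.4238
β_Norwood = 0.177 × 31.28% / 17.17% = 0.3225
β_Sable = 0.467 × 43.34% / 17.17% = 1.1788
β_Talbot = 0.465 × 46.88% / 17.17% = 1.2696
β_Farrow = 0.211 × 25.36% / 17.17% = 0.3116
β_P = Σ w_i β_i = 0.16×0.4078 + 0.09×0.4238 + 0.17×0.3225 + 0.27×1.1788 + 0.21×1.2696 + 0.10×0.3116 = 0.7743
E(R_P) = R_f + β_P × MRP = 4.00% + 0.7743 × 7.87% = 10.09%

10.09%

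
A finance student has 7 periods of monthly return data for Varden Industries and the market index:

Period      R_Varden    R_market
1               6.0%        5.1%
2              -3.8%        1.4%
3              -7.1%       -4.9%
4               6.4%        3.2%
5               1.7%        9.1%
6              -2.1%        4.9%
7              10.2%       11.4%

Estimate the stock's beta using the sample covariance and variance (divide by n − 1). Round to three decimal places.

Mean R_i = (6.0 − 3.8 − 7.1 + 6.4 + 1.7 − 2.1 + 10.2) / 7 = 1.6143%
Mean R_m = (5.1 + 1.4 − 4.9 + 3.2 + 9.1 + 4.9 + 11.4) / 7 = 4.3143%
Σ(R_i − R̄_i)(R_m − R̄_m) = 153.2586  ⇒  Cov = 153.2586 / 6 = 25.5431
Σ(R_m − R̄_m)² = 168.7086  ⇒  Var(R_m) = 168.7086 / 6 = 28.1181
β = Cov / Var(R_m) = 25.5431 / 28.1181 = 0.9084

0.908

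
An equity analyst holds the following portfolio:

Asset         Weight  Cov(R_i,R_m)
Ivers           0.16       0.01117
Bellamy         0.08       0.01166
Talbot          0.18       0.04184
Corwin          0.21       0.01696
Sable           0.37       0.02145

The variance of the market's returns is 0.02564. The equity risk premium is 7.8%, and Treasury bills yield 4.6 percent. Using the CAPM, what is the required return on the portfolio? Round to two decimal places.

β_Ivers = 0.01117 / 0.02564 = 0.4356
β_Bellamy = 0.01166 / 0.02564 = 0.4548
β_Talbot = 0.04184 / 0.02564 = 1.6318
β_Corwin = 0.01696 / 0.02564 = 0.6615
β_Sable = 0.02145 / 0.02564 = 0.8366
β_P = Σ w_i β_i = 0.16×0.4356 + 0.08×0.4548 + 0.18×1.6318 + 0.21×0.6615 + 0.37×0.8366 = 0.8483
E(R_P) = R_f + β_P × MRP = 4.6% + 0.8483 × 7.8% = 11.22%

11.22%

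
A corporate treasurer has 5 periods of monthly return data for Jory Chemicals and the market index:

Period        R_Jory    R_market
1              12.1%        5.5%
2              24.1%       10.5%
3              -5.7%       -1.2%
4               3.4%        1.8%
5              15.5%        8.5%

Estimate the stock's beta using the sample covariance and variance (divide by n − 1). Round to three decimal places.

Mean R_i = (12.1 + 24.1 − 5.7 + 3.4 + 15.5) / 5 = 9.8800%
Mean R_m = (5.5 + 10.5 − 1.2 + 1.8 + 8.5) / 5 = 5.0200%
Σ(R_i − R̄_i)(R_m − R̄_m) = 216.3220  ⇒  Cov = 216.3220 / 4 = 54.0805
Σ(R_m − R̄_m)² = 91.4280  ⇒  Var(R_m) = 91.4280 / 4 = 22.8570
β = Cov / Var(R_m) = 54.0805 / 22.8570 = 2.3660

2.366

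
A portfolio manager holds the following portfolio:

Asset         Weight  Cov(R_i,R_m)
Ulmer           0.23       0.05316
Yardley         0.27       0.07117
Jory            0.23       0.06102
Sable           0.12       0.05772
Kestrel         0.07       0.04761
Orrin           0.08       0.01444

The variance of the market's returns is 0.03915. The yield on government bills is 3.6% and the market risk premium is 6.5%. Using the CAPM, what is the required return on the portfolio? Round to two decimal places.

β_Ulmer = 0.05316 / 0.03915 = 1.3579
β_Yardley = 0.07117 / 0.03915 = 1.8179
β_Jory = 0.06102 / 0.03915 = 1.5586
β_Sable = 0.05772 / 0.03915 = 1.4743
β_Kestrel = 0.04761 / 0.03915 = 1.2161
β_Orrin = 0.01444 / 0.03915 = 0.3688
β_P = Σ w_i β_i = 0.23×1.3579 + 0.27×1.8179 + 0.23×1.5586 + 0.12×1.4743 + 0.07×1.2161 + 0.08×0.3688 = 1.4532
E(R_P) = R_f + β_P × MRP = 3.6% + 1.4532 × 6.5% = 13.05%

13.05%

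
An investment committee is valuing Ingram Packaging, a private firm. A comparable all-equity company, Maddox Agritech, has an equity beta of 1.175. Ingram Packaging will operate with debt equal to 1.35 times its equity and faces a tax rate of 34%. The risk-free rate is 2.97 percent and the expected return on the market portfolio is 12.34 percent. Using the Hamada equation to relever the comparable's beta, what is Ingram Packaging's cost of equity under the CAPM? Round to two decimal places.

23.79%

β_L = β_U × [1 + (1 − t)(D/E)] = 1.175 × [1 + (1 − 0.34) × 1.35]
    = 1.175 × [1 + 0.66 × 1.35] = 1.175 × 1.8910 = 2.2219
MRP = 12.34% − 2.97% = 9.37%
E(R) = R_f + β_L × MRP = 2.97% + 2.2219 × 9.37% = 23.79%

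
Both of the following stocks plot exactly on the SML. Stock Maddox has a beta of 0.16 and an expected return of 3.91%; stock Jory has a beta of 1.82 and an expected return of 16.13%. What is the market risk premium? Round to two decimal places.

Both satisfy E(R) = R_f + β·MRP, so the slope of the SML is
MRP = (16.13% − 3.91%) / (1.82 − 0.16) = 12.22% / 1.66 = 7.3614%

7.36%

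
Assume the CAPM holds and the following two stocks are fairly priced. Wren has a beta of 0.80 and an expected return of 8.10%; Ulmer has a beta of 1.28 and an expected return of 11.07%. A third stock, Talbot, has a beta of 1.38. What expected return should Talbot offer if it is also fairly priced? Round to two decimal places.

MRP (SML slope) = (11.07% − 8.10%) / (1.28 − 0.80) = 2.97% / 0.48 = 6.1875%
R_f (intercept) = 8.10% − 0.80 × 6.1875% = 3.1500%
E(R_Talbot) = R_f + β × MRP = 3.1500% + 1.38 × 6.1875% = 11.69%

11.69%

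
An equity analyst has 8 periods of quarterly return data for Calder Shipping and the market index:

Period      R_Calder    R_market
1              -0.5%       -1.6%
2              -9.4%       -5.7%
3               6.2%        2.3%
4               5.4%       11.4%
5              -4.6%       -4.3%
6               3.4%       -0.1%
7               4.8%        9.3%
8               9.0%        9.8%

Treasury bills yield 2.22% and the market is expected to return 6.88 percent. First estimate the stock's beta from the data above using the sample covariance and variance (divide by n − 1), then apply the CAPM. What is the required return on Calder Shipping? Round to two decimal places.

5.83%

Mean R_i = (-0.5 − 9.4 + 6.2 + 5.4 − 4.6 + 3.4 + 4.8 + 9.0) / 8 = 1.7875%
Mean R_m = (-1.6 − 5.7 + 2.3 + 11.4 − 4.3 − 0.1 + 9.3 + 9.8) / 8 = 2.6375%
Σ(R_i − R̄_i)(R_m − R̄_m) = 244.7638  ⇒  Cov = 244.7638 / 7 = 34.9663
Σ(R_m − R̄_m)² = 315.6788  ⇒  Var(R_m) = 315.6788 / 7 = 45.0970
β = Cov / Var(R_m) = 34.9663 / 45.0970 = 0.7754
MRP = 6.88% − 2.22% = 4.66%
E(R) = R_f + β × MRP = 2.22% + 0.7754 × 4.66% = 5.83%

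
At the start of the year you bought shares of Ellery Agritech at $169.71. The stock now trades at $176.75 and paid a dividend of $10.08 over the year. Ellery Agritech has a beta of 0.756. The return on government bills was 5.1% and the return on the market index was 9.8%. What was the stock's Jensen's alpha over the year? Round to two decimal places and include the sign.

Realised HPR = (P1 + D1 − P0) / P0 = (176.75 + 10.08 − 169.71) / 169.71 = 17.12 / 169.71 = 10.0878%
MRP = 9.8% − 5.1% = 4.70%
CAPM required = R_f + β·MRP = 5.1% + 0.756 × 4.7% = 8.6532%
α = realised − required = 10.0878% − 8.6532% = +1.43%

+1.43%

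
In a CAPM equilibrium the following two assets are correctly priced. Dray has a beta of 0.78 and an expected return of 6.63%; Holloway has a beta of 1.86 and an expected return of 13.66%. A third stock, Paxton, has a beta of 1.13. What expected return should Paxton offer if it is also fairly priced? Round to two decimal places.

MRP (SML slope) = (13.66% − 6.63%) / (1.86 − 0.78) = 7.03% / 1.08 = 6.5093%
R_f (intercept) = 6.63% − 0.78 × 6.5093% = 1.5527%
E(R_Paxton) = R_f + β × MRP = 1.5527% + 1.13 × 6.5093% = 8.91%

8.91%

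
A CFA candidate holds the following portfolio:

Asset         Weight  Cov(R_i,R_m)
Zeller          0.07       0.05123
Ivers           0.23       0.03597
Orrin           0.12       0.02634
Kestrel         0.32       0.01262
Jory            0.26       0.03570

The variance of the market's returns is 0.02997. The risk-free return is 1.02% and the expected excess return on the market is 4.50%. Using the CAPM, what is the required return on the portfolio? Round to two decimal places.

5.28%

β_Zeller = 0.05123 / 0.02997 = 1.7094
β_Ivers = 0.03597 / 0.02997 = 1.2002
β_Orrin = 0.02634 / 0.02997 = 0.8789
β_Kestrel = 0.01262 / 0.02997 = 0.4211
β_Jory = 0.03570 / 0.02997 = 1.1912
β_P = Σ w_i β_i = 0.07×1.7094 + 0.23×1.2002 + 0.12×0.8789 + 0.32×0.4211 + 0.26×1.1912 = 0.9456
E(R_P) = R_f + β_P × MRP = 1.02% + 0.9456 × 4.50% = 5.28%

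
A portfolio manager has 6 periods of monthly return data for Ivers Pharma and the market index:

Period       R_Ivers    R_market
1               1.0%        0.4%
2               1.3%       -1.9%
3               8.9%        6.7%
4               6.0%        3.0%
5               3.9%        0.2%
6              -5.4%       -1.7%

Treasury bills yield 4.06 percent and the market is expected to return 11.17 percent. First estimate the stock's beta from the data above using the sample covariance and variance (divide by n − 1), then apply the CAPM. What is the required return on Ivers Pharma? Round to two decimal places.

13.16%

Mean R_i = (1.0 + 1.3 + 8.9 + 6.0 + 3.9 − 5.4) / 6 = 2.6167%
Mean R_m = (0.4 − 1.9 + 6.7 + 3.0 + 0.2 − 1.7) / 6 = 1.1167%
Σ(R_i − R̄_i)(R_m − R̄_m) = 67.9883  ⇒  Cov = 67.9883 / 5 = 13.5977
Σ(R_m − R̄_m)² = 53.1083  ⇒  Var(R_m) = 53.1083 / 5 = 10.6217
β = Cov / Var(R_m) = 13.5977 / 10.6217 = 1.2802
MRP = 11.17% − 4.06% = 7.11%
E(R) = R_f + β × MRP = 4.06% + 1.2802 × 7.11% = 13.16%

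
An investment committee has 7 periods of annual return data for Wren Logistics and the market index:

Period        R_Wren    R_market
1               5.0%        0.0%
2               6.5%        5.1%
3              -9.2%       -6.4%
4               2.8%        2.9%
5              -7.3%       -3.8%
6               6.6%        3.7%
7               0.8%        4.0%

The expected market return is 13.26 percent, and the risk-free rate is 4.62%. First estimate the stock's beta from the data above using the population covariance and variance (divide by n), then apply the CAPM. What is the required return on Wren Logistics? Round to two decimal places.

Mean R_i = (5.0 + 6.5 − 9.2 + 2.8 − 7.3 + 6.6 + 0.8) / 7 = 0.7429%
Mean R_m = (0.0 + 5.1 − 6.4 + 2.9 − 3.8 + 3.7 + 4.0) / 7 = 0.7857%
Σ(R_i − R̄_i)(R_m − R̄_m) = 151.4243  ⇒  Cov = 151.4243 / 7 = 21.6320
Σ(R_m − R̄_m)² = 115.1886  ⇒  Var(R_m) = 115.1886 / 7 = 16.4555
β = Cov / Var(R_m) = 21.6320 / 16.4555 = 1.3146
MRP = 13.26% − 4.62% = 8.64%
E(R) = R_f + β × MRP = 4.62% + 1.3146 × 8.64% = 15.98%

15.98%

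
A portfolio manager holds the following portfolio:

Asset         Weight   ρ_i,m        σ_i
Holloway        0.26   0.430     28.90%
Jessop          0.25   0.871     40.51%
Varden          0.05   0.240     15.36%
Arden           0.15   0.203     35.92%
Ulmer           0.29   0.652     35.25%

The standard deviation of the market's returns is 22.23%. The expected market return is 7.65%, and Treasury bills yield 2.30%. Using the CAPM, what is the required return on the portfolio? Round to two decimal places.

β_Holloway = 0.430 × 28.90% / 22.23% = 0.5590
β_Jessop = 0.871 × 40.51% / 22.23% = 1.5872
β_Varden = 0.240 × 15.36% / 22.23% = 0.1658
β_Arden = 0.203 × 35.92% / 22.23% = 0.3280
β_Ulmer = 0.652 × 35.25% / 22.23% = 1.0339
β_P = Σ w_i β_i = 0.26×0.5590 + 0.25×1.5872 + 0.05×0.1658 + 0.15×0.3280 + 0.29×1.0339 = 0.8995
MRP = 7.65% − 2.30% = 5.35%
E(R_P) = R_f + β_P × MRP = 2.30% + 0.8995 × 5.35% = 7.11%

7.11%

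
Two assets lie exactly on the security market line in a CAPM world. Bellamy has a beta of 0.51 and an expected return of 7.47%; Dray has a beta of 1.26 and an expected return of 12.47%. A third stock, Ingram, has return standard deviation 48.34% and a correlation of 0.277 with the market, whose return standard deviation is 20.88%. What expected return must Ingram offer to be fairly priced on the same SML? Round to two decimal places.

8.35%

MRP = (12.47% − 7.47%) / (1.26 − 0.51) = 6.6667%
R_f = 7.47% − 0.51 × 6.6667% = 4.0700%
β_Ingram = ρ·σ_i/σ_m = 0.277 × 48.34 / 20.88 = 0.6413
E(R_Ingram) = R_f + β × MRP = 4.0700% + 0.6413 × 6.6667% = 8.35%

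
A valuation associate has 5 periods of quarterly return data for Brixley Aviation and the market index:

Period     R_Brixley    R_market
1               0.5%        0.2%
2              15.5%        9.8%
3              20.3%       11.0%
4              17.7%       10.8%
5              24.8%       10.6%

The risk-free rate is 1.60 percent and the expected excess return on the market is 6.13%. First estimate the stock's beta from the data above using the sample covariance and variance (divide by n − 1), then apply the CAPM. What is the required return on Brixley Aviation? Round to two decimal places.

Mean R_i = (0.5 + 15.5 + 20.3 + 17.7 + 24.8) / 5 = 15.7600%
Mean R_m = (0.2 + 9.8 + 11.0 + 10.8 + 10.6) / 5 = 8.4800%
Σ(R_i − R̄_i)(R_m − R̄_m) = 161.1160  ⇒  Cov = 161.1160 / 4 = 40.2790
Σ(R_m − R̄_m)² = 86.5280  ⇒  Var(R_m) = 86.5280 / 4 = 21.6320
β = Cov / Var(R_m) = 40.2790 / 21.6320 = 1.8620
E(R) = R_f + β × MRP = 1.60% + 1.8620 × 6.13% = 13.01%

13.01%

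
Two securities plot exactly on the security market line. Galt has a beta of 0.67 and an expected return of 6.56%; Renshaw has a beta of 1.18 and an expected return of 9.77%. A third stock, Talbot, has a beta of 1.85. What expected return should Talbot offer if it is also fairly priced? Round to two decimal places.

13.99%

MRP (SML slope) = (9.77% − 6.56%) / (1.18 − 0.67) = 3.21% / 0.51 = 6.2941%
R_f (intercept) = 6.56% − 0.67 × 6.2941% = 2.3430%
E(R_Talbot) = R_f + β × MRP = 2.3430% + 1.85 × 6.2941% = 13.99%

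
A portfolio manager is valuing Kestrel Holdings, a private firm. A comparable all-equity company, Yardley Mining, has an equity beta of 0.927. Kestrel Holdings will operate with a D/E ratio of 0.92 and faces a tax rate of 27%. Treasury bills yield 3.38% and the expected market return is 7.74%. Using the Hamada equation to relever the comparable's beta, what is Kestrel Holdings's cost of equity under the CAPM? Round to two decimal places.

10.14%

β_L = β_U × [1 + (1 − t)(D/E)] = 0.927 × [1 + (1 − 0.27) × 0.92]
    = 0.927 × [1 + 0.73 × 0.92] = 0.927 × 1.6716 = 1.5496
MRP = 7.74% − 3.38% = 4.36%
E(R) = R_f + β_L × MRP = 3.38% + 1.5496 × 4.36% = 10.14%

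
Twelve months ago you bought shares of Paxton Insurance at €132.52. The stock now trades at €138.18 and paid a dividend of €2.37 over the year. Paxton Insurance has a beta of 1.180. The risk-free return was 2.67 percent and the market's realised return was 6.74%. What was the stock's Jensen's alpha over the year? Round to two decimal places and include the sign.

Realised HPR = (P1 + D1 − P0) / P0 = (138.18 + 2.37 − 132.52) / 132.52 = 8.03 / 132.52 = 6.0595%
MRP = 6.74% − 2.67% = 4.07%
CAPM required = R_f + β·MRP = 2.67% + 1.180 × 4.07% = 7.47260%
α = realised − required = 6.0595% − 7.47260% = -1.41%

-1.41%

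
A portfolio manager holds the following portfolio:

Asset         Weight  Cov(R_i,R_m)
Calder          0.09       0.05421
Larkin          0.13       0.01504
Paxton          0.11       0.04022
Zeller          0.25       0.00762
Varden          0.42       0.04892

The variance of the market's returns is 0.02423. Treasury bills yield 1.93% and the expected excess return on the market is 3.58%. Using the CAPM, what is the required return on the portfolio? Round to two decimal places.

6.91%

β_Calder = 0.05421 / 0.02423 = 2.2373
β_Larkin = 0.01504 / 0.02423 = 0.6207
β_Paxton = 0.04022 / 0.02423 = 1.6599
β_Zeller = 0.00762 / 0.02423 = 0.3145
β_Varden = 0.04892 / 0.02423 = 2.0190
β_P = Σ w_i β_i = 0.09×2.2373 + 0.13×0.6207 + 0.11×1.6599 + 0.25×0.3145 + 0.42×2.0190 = 1.3912
E(R_P) = R_f + β_P × MRP = 1.93% + 1.3912 × 3.58% = 6.91%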